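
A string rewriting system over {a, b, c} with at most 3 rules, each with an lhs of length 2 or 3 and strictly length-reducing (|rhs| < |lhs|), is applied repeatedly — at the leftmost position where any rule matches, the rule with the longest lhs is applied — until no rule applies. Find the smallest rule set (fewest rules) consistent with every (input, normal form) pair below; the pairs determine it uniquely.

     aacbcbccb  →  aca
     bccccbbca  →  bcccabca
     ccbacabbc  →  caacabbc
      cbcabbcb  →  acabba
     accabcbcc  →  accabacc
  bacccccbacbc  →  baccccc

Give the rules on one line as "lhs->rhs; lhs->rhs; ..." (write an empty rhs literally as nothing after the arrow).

  | aacbcbccb => aaacbccb => cbccb => accb => aca
  | bccccbbca => bcccabca
  | ccbacabbc => caacabbc
  | cbcabbcb => acabbcb => acabba

aaa->; cb->a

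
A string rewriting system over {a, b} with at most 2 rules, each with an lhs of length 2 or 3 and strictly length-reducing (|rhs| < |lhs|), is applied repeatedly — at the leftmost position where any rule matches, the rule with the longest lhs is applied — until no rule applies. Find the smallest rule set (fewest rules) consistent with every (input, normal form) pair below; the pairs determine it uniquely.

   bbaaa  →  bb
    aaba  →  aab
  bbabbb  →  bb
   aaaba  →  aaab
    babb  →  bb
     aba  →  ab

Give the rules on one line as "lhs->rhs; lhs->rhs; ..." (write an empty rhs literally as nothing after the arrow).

ba->b; bbb->bb

  | bbaaa => bbaa => bba => bb
  | aaba => aab
  | bbabbb => bbbbb => bbbb => bbb => bb
  | aaaba => aaab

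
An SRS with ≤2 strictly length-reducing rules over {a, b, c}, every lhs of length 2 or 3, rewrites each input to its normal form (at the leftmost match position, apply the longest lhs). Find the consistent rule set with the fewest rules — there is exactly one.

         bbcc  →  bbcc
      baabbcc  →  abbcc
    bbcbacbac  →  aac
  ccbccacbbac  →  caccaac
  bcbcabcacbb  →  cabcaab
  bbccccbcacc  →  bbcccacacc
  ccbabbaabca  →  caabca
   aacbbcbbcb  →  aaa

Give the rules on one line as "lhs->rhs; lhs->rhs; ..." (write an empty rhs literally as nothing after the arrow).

  | bbcc
  | baabbcc => abbcc
  | bbcbacbac => bbaacbac => bacbac => cbac => aac
  | ccbccacbbac => caccacbbac => caccaabac => caccaac

ba->; cb->a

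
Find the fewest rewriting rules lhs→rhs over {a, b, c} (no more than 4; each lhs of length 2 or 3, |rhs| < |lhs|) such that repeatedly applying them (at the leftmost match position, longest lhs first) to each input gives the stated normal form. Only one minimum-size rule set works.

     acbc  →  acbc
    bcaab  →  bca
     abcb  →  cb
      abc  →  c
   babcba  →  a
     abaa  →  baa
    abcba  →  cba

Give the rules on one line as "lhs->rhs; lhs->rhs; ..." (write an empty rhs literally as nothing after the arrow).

ab->; aba->ba; bcb->

  | acbc
  | bcaab => bca
  | abcb => cb
  | abc => c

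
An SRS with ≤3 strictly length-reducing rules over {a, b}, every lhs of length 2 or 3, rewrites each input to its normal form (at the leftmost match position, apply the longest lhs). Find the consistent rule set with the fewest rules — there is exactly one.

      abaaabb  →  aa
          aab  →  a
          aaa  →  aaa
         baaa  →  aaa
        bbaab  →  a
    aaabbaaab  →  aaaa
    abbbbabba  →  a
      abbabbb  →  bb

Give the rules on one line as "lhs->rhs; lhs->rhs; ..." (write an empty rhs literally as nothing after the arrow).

  | abaaabb => aaaabb => aaab => aa
  | aab => a
  | aaa
  | baaa => aaa

ab->; aba->aa; ba->a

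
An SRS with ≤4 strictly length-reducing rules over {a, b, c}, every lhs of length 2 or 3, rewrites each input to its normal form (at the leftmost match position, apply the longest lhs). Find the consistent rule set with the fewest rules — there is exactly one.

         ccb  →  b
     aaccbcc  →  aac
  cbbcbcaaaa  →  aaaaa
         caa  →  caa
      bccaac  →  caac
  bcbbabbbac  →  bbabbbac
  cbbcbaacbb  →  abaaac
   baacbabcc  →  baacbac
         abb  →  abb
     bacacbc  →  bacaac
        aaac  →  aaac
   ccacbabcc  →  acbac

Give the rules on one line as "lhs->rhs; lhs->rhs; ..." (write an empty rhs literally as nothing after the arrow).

bc->; cbb->ac; cbc->ac; cc->

  | ccb => b
  | aaccbcc => aabcc => aac
  | cbbcbcaaaa => accbcaaaa => abcaaaa => aaaaa
  | caa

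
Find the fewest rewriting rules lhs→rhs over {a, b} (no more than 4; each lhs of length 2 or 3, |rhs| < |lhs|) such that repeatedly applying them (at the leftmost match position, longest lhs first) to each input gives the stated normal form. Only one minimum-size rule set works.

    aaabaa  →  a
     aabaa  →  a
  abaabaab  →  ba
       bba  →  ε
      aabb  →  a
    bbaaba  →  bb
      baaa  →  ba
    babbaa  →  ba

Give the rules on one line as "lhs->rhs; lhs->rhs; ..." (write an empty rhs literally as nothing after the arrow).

aa->a; aab->aa; aba->bb; bba->

  | aaabaa => aabaa => aaaa => aaa => aa => a
  | aabaa => aaaa => aaa => aa => a
  | abaabaab => bbabaab => baab => baa => ba
  | bba => ε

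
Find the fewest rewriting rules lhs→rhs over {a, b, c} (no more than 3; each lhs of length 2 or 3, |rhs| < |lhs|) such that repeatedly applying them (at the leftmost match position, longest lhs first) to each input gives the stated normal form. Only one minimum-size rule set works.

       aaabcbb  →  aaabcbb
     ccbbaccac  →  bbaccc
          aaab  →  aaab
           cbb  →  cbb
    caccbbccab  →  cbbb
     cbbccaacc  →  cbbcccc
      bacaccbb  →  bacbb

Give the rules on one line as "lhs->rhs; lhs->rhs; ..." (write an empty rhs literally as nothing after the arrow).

  | aaabcbb
  | ccbbaccac => bbaccac => bbaccc
  | aaab
  | cbb

ca->c; ccb->b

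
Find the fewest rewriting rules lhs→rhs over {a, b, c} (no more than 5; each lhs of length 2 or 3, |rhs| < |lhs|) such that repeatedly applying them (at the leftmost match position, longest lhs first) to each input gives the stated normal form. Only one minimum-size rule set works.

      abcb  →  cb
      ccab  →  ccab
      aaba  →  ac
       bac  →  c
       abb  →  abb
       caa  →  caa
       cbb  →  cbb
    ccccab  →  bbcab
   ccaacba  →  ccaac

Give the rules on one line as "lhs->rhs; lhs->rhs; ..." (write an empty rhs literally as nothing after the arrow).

aba->c; abc->c; ba->; ccc->bb

  | abcb => cb
  | ccab
  | aaba => ac
  | bac => c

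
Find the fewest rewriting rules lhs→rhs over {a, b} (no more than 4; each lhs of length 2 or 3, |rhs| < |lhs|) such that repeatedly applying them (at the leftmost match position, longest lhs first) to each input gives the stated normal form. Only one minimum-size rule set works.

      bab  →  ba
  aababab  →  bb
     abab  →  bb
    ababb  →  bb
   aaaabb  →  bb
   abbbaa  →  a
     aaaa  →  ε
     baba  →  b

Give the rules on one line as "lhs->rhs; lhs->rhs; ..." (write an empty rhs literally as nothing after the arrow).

aa->; aab->bb; ab->a; bbb->bb

  | bab => ba
  | aababab => bbabab => bbaab => bbbb => bbb => bb
  | abab => aab => bb
  | ababb => aabb => bbb => bb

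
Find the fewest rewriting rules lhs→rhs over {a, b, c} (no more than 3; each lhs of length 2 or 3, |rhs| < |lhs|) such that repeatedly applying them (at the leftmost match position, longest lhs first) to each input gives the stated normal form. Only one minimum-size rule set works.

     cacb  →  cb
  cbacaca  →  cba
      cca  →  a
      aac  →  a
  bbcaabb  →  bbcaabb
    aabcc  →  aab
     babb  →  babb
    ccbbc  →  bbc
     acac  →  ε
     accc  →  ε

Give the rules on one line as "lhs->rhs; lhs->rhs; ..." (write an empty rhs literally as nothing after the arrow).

ac->; cc->

  | cacb => cb
  | cbacaca => cbaca => cba
  | cca => a
  | aac => a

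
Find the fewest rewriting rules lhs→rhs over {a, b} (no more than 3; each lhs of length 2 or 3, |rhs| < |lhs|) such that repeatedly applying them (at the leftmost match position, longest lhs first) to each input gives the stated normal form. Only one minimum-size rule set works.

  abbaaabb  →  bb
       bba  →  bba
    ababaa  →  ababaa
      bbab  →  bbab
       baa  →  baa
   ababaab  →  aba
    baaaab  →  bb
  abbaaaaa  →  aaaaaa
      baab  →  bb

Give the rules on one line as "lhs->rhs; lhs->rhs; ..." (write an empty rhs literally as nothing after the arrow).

  | abbaaabb => aaaabb => aabb => bb
  | bba
  | ababaa
  | bbab

aab->b; abb->a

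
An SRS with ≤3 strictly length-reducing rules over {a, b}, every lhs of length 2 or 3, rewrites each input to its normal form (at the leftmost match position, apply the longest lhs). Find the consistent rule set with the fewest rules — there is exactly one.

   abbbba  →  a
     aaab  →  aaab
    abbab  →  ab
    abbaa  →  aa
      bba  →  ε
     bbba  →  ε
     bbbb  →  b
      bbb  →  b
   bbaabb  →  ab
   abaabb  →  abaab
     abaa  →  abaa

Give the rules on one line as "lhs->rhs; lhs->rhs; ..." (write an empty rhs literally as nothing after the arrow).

bb->b; bba->

  | abbbba => abbba => abba => a
  | aaab
  | abbab => ab
  | abbaa => aa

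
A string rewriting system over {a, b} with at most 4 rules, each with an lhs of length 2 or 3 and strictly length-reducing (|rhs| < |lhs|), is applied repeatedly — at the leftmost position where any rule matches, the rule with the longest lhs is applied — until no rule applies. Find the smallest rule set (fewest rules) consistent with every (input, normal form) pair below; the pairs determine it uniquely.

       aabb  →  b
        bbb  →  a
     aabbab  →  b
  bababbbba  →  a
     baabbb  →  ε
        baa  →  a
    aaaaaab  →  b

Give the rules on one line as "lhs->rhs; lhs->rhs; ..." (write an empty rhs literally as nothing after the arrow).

aa->; ba->; bb->b; bbb->a

  | aabb => bb => b
  | bbb => a
  | aabbab => bbab => bab => b
  | bababbbba => babbbba => bbbba => aba => a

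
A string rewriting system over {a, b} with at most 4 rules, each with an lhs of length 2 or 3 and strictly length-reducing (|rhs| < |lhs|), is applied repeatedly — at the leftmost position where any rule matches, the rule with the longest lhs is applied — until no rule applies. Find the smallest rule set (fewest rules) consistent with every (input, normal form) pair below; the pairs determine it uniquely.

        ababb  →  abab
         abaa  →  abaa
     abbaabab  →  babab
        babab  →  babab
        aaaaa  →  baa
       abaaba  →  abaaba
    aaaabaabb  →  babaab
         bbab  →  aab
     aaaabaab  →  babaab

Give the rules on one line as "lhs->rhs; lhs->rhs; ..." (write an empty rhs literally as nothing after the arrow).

  | ababb => abab
  | abaa
  | abbaabab => aaaabab => babab
  | babab

aaa->b; bb->b; bba->aa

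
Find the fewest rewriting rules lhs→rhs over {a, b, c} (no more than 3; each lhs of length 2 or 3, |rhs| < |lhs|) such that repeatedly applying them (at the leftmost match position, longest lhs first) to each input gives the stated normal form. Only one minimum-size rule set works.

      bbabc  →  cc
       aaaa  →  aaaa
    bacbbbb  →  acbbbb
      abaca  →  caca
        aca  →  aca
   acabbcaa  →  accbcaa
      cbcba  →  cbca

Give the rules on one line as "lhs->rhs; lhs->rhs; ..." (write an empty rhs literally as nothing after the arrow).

  | bbabc => babc => abc => cc
  | aaaa
  | bacbbbb => acbbbb
  | abaca => caca

ab->c; ba->a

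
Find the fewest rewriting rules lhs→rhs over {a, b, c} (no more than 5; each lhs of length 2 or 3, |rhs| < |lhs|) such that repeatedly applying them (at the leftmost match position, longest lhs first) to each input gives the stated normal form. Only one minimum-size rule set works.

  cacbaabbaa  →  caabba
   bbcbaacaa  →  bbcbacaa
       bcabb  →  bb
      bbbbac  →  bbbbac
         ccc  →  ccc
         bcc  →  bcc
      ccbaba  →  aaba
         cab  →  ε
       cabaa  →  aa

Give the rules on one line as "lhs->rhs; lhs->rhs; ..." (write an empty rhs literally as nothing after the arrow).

acb->; baa->ba; cab->; ccb->a

  | cacbaabbaa => caabbaa => caabba
  | bbcbaacaa => bbcbacaa
  | bcabb => bb
  | bbbbac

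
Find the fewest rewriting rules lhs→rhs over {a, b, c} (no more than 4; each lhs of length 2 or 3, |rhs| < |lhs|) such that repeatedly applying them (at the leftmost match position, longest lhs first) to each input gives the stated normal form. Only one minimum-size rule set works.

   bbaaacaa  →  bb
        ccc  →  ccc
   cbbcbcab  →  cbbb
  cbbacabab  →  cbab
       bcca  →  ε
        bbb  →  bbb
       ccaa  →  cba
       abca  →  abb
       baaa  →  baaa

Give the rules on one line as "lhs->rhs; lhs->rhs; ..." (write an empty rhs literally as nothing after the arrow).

ac->; aca->c; bcb->; ca->b

  | bbaaacaa => bbaaca => bbac => bb
  | ccc
  | cbbcbcab => cbcab => cbbb
  | cbbacabab => cbbcbab => cbab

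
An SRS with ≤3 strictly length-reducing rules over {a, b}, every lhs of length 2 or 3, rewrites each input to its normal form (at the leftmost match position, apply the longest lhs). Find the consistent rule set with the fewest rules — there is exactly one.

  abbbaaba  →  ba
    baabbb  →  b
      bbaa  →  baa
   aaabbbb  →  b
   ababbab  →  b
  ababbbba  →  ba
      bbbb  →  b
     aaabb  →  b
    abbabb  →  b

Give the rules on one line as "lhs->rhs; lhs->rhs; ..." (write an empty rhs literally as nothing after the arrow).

ab->b; bb->b

  | abbbaaba => bbbaaba => bbaaba => baaba => baba => bba => ba
  | baabbb => babbb => bbbb => bbb => bb => b
  | bbaa => baa
  | aaabbbb => aabbbb => abbbb => bbbb => bbb => bb => b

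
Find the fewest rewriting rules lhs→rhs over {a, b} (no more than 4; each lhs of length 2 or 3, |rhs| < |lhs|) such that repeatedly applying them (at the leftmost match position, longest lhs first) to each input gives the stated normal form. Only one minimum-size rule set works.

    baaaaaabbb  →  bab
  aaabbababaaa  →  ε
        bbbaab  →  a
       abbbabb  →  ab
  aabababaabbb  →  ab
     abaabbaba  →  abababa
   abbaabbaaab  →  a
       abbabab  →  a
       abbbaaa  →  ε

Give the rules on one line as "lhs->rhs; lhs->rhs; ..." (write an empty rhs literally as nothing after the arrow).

aa->; aab->a; bb->b; bba->a

  | baaaaaabbb => baaaabbb => baabbb => babb => bab
  | aaabbababaaa => abbababaaa => aababaaa => aabaaa => aaaa => aa => ε
  | bbbaab => bbaab => aab => a
  | abbbabb => abbabb => aabb => ab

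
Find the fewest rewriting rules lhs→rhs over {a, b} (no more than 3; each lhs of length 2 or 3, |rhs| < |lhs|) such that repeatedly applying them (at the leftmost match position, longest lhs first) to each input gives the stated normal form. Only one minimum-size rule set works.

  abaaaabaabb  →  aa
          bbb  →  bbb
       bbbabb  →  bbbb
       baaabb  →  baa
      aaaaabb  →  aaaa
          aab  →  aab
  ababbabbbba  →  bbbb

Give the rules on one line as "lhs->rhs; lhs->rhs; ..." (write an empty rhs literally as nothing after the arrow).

aba->; abb->; bba->b

  | abaaaabaabb => aaabaabb => aaabb => aa
  | bbb
  | bbbabb => bbbb
  | baaabb => baa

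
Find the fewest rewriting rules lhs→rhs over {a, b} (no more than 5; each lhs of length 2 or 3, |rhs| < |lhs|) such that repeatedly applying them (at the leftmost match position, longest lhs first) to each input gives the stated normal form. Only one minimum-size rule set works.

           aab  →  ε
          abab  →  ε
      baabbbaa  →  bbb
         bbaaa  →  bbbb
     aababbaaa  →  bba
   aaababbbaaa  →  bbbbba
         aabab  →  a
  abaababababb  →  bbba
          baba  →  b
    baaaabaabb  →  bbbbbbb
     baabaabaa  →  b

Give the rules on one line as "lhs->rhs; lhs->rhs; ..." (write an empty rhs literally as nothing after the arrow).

  | aab => ε
  | abab => aab => ε
  | baabbbaa => bbbaa => bbb
  | bbaaa => bbbb

aa->; aaa->bb; aab->; ab->a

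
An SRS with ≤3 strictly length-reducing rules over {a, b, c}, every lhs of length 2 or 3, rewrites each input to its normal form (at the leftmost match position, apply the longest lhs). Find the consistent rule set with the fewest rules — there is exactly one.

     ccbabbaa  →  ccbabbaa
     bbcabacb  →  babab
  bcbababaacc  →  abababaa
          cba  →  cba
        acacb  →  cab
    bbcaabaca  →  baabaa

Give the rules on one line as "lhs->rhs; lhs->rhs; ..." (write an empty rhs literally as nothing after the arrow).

ac->b; bac->ca; bc->a

  | ccbabbaa
  | bbcabacb => baabacb => baacab => babab
  | bcbababaacc => abababaacc => ababababc => abababaa
  | cba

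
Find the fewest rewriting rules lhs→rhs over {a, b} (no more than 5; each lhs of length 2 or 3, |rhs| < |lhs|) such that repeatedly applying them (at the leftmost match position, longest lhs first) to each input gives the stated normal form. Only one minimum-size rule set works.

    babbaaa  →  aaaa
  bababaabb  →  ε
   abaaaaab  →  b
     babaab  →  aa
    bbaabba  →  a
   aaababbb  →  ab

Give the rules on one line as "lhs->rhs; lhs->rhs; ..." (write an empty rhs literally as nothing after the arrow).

  | babbaaa => bbaaa => aaaa
  | bababaabb => babaabb => baabb => abbb => aab => ba => ε
  | abaaaaab => aabaaab => baaaab => abaab => aabb => bab => b
  | babaab => baab => abb => aa

aab->ba; ba->; baa->ab; bb->a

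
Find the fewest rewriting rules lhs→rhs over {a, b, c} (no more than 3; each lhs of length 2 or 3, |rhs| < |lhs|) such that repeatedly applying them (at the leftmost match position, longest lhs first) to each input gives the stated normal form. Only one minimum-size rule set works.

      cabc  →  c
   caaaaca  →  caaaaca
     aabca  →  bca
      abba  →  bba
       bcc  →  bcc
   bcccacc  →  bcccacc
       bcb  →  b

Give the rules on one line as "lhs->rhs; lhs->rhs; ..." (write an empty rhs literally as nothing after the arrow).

ab->b; cb->

  | cabc => cbc => c
  | caaaaca
  | aabca => abca => bca
  | abba => bba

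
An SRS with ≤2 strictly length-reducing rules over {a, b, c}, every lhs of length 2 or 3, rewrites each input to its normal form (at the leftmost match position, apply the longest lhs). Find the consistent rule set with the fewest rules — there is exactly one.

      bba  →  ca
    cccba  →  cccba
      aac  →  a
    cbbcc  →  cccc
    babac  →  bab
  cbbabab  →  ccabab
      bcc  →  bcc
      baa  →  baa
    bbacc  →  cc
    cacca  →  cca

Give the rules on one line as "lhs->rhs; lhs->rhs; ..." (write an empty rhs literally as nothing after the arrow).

  | bba => ca
  | cccba
  | aac => a
  | cbbcc => cccc

ac->; bb->c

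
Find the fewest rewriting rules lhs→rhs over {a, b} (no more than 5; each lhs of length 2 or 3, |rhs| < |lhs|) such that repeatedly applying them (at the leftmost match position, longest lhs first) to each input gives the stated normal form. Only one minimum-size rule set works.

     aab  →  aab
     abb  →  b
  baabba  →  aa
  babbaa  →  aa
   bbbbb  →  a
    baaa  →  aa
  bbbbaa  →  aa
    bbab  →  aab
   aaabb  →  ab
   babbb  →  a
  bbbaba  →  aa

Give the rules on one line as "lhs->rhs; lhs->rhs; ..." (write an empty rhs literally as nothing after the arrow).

  | aab
  | abb => b
  | baabba => aabba => aba => aa
  | babbaa => abbaa => baa => aa

aaa->aa; abb->b; ba->a; bb->a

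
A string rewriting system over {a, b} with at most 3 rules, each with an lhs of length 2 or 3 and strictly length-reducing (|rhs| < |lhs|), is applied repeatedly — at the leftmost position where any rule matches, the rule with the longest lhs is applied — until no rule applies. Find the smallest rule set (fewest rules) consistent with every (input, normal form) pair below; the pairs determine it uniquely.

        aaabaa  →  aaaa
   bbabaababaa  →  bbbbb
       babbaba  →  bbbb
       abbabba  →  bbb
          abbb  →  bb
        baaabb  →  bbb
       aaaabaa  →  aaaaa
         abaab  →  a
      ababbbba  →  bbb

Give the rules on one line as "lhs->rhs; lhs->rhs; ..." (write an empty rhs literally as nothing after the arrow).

  | aaabaa => aaaa
  | bbabaababaa => bbbaababaa => bbbababaa => bbbbabaa => bbbbbaa => bbbbba => bbbbb
  | babbaba => bbbaba => bbbba => bbbb
  | abbabba => babba => bbba => bbb

ab->; ba->b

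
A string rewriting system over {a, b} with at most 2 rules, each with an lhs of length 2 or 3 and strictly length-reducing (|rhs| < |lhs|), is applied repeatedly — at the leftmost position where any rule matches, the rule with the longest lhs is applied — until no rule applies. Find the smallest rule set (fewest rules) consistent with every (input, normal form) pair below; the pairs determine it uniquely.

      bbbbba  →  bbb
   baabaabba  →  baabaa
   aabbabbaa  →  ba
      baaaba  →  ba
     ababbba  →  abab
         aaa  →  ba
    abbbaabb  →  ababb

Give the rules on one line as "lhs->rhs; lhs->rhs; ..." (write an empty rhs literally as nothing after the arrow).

  | bbbbba => bbb
  | baabaabba => baabaa
  | aabbabbaa => aabbaa => aaa => ba
  | baaaba => bbaba => ba

aaa->ba; bba->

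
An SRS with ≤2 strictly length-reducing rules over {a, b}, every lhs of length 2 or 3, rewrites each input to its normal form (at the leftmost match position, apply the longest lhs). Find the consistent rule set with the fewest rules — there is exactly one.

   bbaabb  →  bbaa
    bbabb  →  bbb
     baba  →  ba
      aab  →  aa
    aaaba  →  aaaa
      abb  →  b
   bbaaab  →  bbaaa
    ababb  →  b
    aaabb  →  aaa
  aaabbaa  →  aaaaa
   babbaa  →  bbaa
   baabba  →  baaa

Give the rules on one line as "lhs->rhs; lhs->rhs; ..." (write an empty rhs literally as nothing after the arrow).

  | bbaabb => bbaab => bbaa
  | bbabb => bbb
  | baba => ba
  | aab => aa

aab->aa; ab->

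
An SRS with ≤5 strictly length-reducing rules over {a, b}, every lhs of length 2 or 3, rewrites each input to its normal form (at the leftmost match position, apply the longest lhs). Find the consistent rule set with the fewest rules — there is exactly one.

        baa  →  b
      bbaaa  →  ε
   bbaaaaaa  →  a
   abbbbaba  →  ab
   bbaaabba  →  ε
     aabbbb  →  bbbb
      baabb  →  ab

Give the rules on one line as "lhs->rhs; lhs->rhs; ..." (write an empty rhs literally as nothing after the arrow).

aa->; ba->b; bab->a; bba->

  | baa => ba => b
  | bbaaa => aa => ε
  | bbaaaaaa => aaaaa => aaa => a
  | abbbbaba => abbba => ab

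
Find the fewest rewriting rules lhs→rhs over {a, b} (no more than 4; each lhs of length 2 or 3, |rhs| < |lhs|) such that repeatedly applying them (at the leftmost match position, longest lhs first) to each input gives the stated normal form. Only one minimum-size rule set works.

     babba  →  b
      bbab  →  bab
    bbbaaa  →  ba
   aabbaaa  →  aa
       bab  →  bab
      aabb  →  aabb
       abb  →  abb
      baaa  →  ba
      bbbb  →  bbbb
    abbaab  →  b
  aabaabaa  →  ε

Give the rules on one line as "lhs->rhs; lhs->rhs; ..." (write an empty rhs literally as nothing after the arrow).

  | babba => baba => baa => b
  | bbab => bab
  | bbbaaa => bbaaa => baaa => ba
  | aabbaaa => aabaaa => aaaaa => aa

aaa->; aba->aa; baa->b; bba->ba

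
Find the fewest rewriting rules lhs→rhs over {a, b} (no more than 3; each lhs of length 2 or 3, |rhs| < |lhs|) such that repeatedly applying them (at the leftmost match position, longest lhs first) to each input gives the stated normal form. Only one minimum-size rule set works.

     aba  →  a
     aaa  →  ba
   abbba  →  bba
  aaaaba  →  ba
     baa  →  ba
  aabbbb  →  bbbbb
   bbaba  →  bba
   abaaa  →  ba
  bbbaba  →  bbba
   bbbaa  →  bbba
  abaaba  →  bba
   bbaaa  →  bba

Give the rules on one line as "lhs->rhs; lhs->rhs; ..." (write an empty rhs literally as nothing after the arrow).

aa->b; ab->; baa->ba

  | aba => a
  | aaa => ba
  | abbba => bba
  | aaaaba => baaba => baba => ba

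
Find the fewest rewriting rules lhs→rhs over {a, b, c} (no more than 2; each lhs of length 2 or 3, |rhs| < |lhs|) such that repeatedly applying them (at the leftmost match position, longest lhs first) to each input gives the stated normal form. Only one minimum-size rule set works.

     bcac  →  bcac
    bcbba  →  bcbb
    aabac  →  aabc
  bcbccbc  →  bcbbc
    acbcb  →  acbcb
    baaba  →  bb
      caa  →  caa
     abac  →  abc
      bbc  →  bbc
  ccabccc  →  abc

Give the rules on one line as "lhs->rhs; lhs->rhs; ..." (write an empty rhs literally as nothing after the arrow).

  | bcac
  | bcbba => bcbb
  | aabac => aabc
  | bcbccbc => bcbbc

ba->b; cc->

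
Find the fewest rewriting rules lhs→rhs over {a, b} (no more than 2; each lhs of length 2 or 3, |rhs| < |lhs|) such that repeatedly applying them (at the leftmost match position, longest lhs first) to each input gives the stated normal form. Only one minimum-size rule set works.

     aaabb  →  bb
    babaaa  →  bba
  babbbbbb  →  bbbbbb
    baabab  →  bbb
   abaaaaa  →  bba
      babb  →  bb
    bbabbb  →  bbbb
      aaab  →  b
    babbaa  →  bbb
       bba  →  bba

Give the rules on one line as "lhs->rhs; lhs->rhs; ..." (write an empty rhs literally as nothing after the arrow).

aa->b; ab->

  | aaabb => babb => bb
  | babaaa => baaa => bba
  | babbbbbb => bbbbbb
  | baabab => bbbab => bbb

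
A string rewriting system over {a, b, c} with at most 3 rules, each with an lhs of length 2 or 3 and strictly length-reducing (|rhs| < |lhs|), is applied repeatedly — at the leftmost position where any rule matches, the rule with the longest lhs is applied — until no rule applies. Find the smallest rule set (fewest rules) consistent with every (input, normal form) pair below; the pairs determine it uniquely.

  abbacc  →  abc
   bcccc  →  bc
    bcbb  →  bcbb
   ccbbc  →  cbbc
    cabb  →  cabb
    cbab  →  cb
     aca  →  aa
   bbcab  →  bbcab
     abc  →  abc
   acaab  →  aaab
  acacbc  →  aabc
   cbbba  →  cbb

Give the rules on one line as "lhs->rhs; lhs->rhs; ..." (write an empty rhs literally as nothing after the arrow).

  | abbacc => abcc => abc
  | bcccc => bccc => bcc => bc
  | bcbb
  | ccbbc => cbbc

ac->a; ba->; cc->c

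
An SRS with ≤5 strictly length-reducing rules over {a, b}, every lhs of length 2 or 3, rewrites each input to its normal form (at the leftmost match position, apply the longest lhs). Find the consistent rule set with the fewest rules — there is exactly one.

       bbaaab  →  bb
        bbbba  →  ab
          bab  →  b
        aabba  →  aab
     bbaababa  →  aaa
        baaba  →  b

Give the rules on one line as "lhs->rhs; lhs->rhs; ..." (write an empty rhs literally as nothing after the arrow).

aba->aa; ba->; baa->b; bbb->ab

  | bbaaab => bbab => bb
  | bbbba => abba => ab
  | bab => b
  | aabba => aab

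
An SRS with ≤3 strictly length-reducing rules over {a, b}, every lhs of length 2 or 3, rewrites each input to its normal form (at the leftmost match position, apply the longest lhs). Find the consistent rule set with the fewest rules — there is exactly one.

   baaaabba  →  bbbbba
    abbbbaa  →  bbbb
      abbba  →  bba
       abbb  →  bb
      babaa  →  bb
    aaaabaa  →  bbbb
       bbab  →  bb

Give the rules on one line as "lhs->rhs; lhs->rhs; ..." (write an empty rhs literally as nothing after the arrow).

  | baaaabba => bbaabba => bbbbba
  | abbbbaa => bbbaa => bbbb
  | abbba => bba
  | abbb => bb

aa->b; ab->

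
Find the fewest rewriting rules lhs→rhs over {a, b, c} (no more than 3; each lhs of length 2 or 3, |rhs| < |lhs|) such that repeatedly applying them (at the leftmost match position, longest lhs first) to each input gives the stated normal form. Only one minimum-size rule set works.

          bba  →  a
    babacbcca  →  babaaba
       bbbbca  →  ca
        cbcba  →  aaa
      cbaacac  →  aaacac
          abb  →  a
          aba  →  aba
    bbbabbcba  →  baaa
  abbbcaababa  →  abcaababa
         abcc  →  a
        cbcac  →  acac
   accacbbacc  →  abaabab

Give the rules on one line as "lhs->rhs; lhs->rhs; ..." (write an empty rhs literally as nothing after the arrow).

bb->; cb->a; cc->b

  | bba => a
  | babacbcca => babaacca => babaaba
  | bbbbca => bbca => ca
  | cbcba => acba => aaa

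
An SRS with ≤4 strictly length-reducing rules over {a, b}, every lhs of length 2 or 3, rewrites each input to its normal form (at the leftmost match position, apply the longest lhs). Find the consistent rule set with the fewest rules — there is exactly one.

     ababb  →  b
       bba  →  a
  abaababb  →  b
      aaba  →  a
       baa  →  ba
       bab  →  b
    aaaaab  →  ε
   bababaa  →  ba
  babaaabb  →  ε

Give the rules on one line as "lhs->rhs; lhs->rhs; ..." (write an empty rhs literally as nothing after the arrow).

aa->a; ab->; bb->

  | ababb => abb => b
  | bba => a
  | abaababb => aababb => ababb => abb => b
  | aaba => aba => a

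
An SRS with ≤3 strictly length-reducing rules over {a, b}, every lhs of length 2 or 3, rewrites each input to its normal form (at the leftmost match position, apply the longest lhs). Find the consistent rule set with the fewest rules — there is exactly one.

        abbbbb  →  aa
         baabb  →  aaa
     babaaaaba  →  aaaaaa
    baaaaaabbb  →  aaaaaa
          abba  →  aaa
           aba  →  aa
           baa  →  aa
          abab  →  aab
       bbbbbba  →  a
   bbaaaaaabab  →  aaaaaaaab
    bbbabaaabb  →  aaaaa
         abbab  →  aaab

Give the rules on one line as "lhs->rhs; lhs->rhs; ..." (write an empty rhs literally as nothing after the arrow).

ba->a; bb->a; bbb->

  | abbbbb => abb => aa
  | baabb => aabb => aaa
  | babaaaaba => abaaaaba => aaaaaba => aaaaaa
  | baaaaaabbb => aaaaaabbb => aaaaaa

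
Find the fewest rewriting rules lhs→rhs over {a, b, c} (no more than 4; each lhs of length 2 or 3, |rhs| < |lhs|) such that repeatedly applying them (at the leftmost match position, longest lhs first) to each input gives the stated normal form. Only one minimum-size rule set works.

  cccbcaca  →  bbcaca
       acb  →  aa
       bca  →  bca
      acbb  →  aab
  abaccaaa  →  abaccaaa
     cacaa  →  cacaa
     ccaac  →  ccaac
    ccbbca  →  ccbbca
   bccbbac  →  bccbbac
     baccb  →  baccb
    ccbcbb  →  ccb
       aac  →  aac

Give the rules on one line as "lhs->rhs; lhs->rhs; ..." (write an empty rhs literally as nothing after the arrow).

acb->aa; bcb->; ccc->b

  | cccbcaca => bbcaca
  | acb => aa
  | bca
  | acbb => aab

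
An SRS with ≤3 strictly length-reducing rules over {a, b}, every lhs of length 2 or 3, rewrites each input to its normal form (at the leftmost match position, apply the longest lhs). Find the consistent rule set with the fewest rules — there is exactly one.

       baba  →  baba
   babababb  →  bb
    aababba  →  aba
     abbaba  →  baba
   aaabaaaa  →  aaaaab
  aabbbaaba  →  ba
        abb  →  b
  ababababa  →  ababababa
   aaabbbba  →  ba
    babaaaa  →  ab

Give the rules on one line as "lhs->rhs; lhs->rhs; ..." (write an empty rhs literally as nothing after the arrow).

abb->b; baa->ab

  | baba
  | babababb => bababb => babb => bb
  | aababba => aabba => aba
  | abbaba => baba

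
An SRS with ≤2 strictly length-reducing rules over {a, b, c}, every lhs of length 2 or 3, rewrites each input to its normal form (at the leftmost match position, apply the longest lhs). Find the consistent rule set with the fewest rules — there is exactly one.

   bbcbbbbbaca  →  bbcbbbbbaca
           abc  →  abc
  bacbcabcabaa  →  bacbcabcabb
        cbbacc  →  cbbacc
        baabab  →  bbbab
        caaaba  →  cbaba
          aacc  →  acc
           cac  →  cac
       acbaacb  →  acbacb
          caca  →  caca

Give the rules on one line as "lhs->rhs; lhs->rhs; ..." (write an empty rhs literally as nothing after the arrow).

  | bbcbbbbbaca
  | abc
  | bacbcabcabaa => bacbcabcabb
  | cbbacc

aa->b; aac->ac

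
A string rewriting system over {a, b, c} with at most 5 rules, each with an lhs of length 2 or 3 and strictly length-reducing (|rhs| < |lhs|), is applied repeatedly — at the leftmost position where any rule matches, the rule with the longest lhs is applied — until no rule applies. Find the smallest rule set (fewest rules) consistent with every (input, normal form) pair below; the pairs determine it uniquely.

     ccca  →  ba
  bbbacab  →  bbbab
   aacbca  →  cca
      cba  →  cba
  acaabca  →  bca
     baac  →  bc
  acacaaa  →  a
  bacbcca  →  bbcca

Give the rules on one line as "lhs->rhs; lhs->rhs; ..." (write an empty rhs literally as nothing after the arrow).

aa->; ac->; cbc->cc; ccc->b

  | ccca => ba
  | bbbacab => bbbab
  | aacbca => cbca => cca
  | cba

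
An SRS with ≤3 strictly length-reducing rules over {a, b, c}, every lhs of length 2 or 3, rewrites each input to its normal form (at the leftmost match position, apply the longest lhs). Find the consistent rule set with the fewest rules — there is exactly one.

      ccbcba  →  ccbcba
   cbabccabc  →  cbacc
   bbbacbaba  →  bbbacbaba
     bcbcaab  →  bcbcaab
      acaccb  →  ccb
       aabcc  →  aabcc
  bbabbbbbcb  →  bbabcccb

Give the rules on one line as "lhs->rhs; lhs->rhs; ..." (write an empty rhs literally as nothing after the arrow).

  | ccbcba
  | cbabccabc => cbabbc => cbacc
  | bbbacbaba
  | bcbcaab

aca->; bbc->cc; cca->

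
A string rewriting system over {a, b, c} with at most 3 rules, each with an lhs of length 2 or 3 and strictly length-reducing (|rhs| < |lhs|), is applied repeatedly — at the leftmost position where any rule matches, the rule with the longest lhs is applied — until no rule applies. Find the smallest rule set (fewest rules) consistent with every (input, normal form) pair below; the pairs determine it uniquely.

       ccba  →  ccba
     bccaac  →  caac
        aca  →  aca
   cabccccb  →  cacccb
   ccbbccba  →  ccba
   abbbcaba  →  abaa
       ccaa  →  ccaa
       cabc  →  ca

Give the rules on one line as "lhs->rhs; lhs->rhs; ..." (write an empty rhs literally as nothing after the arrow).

  | ccba
  | bccaac => caac
  | aca
  | cabccccb => cacccb

bab->a; bc->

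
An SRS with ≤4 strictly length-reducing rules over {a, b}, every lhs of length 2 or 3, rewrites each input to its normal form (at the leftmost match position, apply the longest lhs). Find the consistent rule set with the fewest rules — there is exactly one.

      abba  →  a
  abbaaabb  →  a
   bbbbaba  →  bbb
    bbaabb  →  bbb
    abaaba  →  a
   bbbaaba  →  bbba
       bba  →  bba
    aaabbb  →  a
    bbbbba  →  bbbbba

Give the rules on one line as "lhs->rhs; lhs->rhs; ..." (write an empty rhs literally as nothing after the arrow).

aa->a; ab->a; baa->

  | abba => aba => aa => a
  | abbaaabb => abaaabb => aaaabb => aaabb => aabb => abb => ab => a
  | bbbbaba => bbbbaa => bbb
  | bbaabb => bbb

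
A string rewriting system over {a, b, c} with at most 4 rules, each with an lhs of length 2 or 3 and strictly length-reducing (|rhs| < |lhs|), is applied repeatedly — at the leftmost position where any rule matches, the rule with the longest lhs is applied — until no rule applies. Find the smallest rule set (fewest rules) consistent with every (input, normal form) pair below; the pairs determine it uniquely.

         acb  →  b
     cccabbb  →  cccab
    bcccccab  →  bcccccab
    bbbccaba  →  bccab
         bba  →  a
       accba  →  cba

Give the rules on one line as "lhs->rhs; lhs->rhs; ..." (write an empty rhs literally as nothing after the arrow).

aba->ab; ac->; bb->

  | acb => b
  | cccabbb => cccab
  | bcccccab
  | bbbccaba => bccaba => bccab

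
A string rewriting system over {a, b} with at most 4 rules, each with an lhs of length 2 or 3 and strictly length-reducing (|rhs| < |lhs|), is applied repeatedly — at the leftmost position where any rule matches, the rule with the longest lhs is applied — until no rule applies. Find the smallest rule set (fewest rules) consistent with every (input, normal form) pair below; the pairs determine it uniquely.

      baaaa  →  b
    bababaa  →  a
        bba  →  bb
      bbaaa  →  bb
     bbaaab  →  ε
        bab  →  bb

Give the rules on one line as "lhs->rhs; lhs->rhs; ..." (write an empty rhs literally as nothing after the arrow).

  | baaaa => baaa => baa => ba => b
  | bababaa => bbabaa => bbbaa => aa => a
  | bba => bb
  | bbaaa => bbaa => bba => bb

aa->a; ba->b; bbb->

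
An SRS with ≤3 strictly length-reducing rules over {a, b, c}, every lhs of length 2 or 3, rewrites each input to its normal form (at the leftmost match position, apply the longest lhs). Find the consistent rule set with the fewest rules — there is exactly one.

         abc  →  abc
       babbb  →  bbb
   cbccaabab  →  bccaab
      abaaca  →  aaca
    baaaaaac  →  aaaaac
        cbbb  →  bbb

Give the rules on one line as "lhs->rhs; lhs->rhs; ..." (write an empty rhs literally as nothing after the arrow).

  | abc
  | babbb => bbb
  | cbccaabab => bccaabab => bccaab
  | abaaca => aaca

ba->; cb->b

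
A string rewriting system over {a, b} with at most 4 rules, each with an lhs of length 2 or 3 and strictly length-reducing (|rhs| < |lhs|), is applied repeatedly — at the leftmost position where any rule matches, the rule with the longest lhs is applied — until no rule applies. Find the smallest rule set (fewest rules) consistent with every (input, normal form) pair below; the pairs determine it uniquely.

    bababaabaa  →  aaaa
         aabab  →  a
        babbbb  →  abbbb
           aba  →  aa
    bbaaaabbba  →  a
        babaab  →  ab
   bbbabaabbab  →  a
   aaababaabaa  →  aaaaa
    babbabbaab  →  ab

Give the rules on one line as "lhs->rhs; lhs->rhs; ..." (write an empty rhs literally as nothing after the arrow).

aab->a; ba->a; baa->

  | bababaabaa => ababaabaa => aabaabaa => aaabaa => aaaa
  | aabab => aab => a
  | babbbb => abbbb
  | aba => aa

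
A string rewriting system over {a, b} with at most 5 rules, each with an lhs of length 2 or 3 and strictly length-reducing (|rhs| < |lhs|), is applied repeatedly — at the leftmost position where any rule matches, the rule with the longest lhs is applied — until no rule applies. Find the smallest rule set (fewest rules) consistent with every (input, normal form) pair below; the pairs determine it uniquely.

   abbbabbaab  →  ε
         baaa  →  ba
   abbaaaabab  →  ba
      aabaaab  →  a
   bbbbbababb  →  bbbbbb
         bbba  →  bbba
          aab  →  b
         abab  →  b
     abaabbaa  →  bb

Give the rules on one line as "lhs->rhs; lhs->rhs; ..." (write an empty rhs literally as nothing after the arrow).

aa->; ab->; aba->ab; bab->a

  | abbbabbaab => bbabbaab => babaab => aaab => ab => ε
  | baaa => ba
  | abbaaaabab => baaaabab => baabab => bbab => ba
  | aabaaab => baaab => bab => a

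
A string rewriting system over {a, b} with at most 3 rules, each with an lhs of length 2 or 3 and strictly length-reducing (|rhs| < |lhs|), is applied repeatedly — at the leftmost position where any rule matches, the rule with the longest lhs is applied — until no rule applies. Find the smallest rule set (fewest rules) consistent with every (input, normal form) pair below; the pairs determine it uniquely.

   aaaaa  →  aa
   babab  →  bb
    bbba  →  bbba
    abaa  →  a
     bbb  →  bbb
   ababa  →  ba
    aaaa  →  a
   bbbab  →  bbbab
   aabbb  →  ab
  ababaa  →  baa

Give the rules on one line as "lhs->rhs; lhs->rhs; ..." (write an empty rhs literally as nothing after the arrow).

aaa->; aba->; abb->

  | aaaaa => aa
  | babab => bb
  | bbba
  | abaa => a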